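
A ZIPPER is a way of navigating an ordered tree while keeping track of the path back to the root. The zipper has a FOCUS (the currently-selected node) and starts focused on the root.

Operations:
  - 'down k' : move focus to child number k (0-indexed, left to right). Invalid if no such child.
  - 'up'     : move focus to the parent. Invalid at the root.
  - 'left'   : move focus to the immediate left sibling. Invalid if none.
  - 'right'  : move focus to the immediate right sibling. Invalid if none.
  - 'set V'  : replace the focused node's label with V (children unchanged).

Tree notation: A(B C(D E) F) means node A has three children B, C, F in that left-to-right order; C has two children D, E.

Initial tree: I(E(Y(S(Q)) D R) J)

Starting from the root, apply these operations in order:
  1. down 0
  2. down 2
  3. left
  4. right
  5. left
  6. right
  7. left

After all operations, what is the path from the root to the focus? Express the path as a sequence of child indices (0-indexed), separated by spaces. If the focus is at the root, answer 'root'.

Step 1 (down 0): focus=E path=0 depth=1 children=['Y', 'D', 'R'] left=[] right=['J'] parent=I
Step 2 (down 2): focus=R path=0/2 depth=2 children=[] left=['Y', 'D'] right=[] parent=E
Step 3 (left): focus=D path=0/1 depth=2 children=[] left=['Y'] right=['R'] parent=E
Step 4 (right): focus=R path=0/2 depth=2 children=[] left=['Y', 'D'] right=[] parent=E
Step 5 (left): focus=D path=0/1 depth=2 children=[] left=['Y'] right=['R'] parent=E
Step 6 (right): focus=R path=0/2 depth=2 children=[] left=['Y', 'D'] right=[] parent=E
Step 7 (left): focus=D path=0/1 depth=2 children=[] left=['Y'] right=['R'] parent=E

Answer: 0 1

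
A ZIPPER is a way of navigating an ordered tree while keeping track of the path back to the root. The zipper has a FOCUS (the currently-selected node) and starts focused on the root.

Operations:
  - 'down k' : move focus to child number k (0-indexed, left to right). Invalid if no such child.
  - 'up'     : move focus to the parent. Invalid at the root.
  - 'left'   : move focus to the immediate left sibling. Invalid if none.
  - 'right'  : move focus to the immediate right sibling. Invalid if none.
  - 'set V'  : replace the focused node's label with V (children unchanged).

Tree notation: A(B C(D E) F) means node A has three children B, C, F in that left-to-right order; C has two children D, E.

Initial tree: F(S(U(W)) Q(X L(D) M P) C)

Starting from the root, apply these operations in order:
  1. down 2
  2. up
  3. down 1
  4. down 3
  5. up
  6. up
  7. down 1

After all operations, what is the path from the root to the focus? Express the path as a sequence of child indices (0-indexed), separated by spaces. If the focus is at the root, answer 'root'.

Answer: 1

Derivation:
Step 1 (down 2): focus=C path=2 depth=1 children=[] left=['S', 'Q'] right=[] parent=F
Step 2 (up): focus=F path=root depth=0 children=['S', 'Q', 'C'] (at root)
Step 3 (down 1): focus=Q path=1 depth=1 children=['X', 'L', 'M', 'P'] left=['S'] right=['C'] parent=F
Step 4 (down 3): focus=P path=1/3 depth=2 children=[] left=['X', 'L', 'M'] right=[] parent=Q
Step 5 (up): focus=Q path=1 depth=1 children=['X', 'L', 'M', 'P'] left=['S'] right=['C'] parent=F
Step 6 (up): focus=F path=root depth=0 children=['S', 'Q', 'C'] (at root)
Step 7 (down 1): focus=Q path=1 depth=1 children=['X', 'L', 'M', 'P'] left=['S'] right=['C'] parent=F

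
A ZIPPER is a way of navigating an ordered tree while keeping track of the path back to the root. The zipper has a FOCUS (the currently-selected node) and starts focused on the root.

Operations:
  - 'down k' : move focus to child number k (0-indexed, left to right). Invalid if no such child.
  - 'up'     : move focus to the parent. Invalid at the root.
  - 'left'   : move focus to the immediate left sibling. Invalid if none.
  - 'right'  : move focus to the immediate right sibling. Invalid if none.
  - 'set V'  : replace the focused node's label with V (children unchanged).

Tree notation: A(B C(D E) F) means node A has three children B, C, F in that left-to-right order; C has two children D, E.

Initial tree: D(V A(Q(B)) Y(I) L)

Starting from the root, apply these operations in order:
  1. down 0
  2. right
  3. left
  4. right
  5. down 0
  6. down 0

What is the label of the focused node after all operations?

Step 1 (down 0): focus=V path=0 depth=1 children=[] left=[] right=['A', 'Y', 'L'] parent=D
Step 2 (right): focus=A path=1 depth=1 children=['Q'] left=['V'] right=['Y', 'L'] parent=D
Step 3 (left): focus=V path=0 depth=1 children=[] left=[] right=['A', 'Y', 'L'] parent=D
Step 4 (right): focus=A path=1 depth=1 children=['Q'] left=['V'] right=['Y', 'L'] parent=D
Step 5 (down 0): focus=Q path=1/0 depth=2 children=['B'] left=[] right=[] parent=A
Step 6 (down 0): focus=B path=1/0/0 depth=3 children=[] left=[] right=[] parent=Q

Answer: B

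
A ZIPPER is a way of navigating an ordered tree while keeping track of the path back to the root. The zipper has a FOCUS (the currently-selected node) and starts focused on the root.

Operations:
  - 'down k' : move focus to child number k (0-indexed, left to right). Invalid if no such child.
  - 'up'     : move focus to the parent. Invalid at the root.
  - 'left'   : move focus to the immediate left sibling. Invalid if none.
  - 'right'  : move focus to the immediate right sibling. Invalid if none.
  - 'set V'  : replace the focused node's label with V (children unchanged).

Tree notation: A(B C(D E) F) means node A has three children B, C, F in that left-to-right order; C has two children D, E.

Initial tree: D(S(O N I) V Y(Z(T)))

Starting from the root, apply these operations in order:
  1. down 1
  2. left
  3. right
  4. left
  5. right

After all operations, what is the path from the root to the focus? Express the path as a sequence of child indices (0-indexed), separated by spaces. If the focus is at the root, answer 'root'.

Step 1 (down 1): focus=V path=1 depth=1 children=[] left=['S'] right=['Y'] parent=D
Step 2 (left): focus=S path=0 depth=1 children=['O', 'N', 'I'] left=[] right=['V', 'Y'] parent=D
Step 3 (right): focus=V path=1 depth=1 children=[] left=['S'] right=['Y'] parent=D
Step 4 (left): focus=S path=0 depth=1 children=['O', 'N', 'I'] left=[] right=['V', 'Y'] parent=D
Step 5 (right): focus=V path=1 depth=1 children=[] left=['S'] right=['Y'] parent=D

Answer: 1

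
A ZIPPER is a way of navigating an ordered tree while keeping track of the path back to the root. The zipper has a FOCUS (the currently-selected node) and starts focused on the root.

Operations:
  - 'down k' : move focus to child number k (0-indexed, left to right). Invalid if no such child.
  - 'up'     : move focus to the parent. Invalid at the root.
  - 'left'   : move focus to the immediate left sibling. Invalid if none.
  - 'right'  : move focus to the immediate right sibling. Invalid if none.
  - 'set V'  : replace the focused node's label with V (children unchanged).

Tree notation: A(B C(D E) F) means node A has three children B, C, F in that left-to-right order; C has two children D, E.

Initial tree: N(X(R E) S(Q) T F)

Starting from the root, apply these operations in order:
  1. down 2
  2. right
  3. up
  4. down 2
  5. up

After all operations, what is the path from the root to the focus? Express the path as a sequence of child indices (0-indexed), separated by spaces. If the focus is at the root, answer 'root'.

Step 1 (down 2): focus=T path=2 depth=1 children=[] left=['X', 'S'] right=['F'] parent=N
Step 2 (right): focus=F path=3 depth=1 children=[] left=['X', 'S', 'T'] right=[] parent=N
Step 3 (up): focus=N path=root depth=0 children=['X', 'S', 'T', 'F'] (at root)
Step 4 (down 2): focus=T path=2 depth=1 children=[] left=['X', 'S'] right=['F'] parent=N
Step 5 (up): focus=N path=root depth=0 children=['X', 'S', 'T', 'F'] (at root)

Answer: root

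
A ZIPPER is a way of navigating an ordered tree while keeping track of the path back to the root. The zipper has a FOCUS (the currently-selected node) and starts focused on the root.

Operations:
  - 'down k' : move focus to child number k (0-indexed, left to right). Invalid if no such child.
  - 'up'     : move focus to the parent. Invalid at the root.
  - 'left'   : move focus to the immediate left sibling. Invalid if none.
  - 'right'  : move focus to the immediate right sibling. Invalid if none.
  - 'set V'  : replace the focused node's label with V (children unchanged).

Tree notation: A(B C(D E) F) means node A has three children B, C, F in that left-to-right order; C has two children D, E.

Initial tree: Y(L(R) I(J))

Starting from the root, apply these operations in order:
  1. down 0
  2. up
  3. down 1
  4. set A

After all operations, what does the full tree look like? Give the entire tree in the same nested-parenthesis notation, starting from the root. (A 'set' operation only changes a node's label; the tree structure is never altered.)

Step 1 (down 0): focus=L path=0 depth=1 children=['R'] left=[] right=['I'] parent=Y
Step 2 (up): focus=Y path=root depth=0 children=['L', 'I'] (at root)
Step 3 (down 1): focus=I path=1 depth=1 children=['J'] left=['L'] right=[] parent=Y
Step 4 (set A): focus=A path=1 depth=1 children=['J'] left=['L'] right=[] parent=Y

Answer: Y(L(R) A(J))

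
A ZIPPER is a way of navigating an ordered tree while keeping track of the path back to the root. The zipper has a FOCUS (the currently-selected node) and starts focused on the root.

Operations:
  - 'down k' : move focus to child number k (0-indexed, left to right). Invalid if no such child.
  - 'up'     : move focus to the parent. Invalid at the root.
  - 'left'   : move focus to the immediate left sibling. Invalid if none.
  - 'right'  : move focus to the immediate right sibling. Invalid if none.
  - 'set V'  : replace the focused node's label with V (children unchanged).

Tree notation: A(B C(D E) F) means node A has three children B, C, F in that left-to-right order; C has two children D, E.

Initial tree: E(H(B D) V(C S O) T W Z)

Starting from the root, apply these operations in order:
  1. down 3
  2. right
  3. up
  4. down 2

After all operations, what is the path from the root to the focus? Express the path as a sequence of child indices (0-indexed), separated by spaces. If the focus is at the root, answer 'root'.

Step 1 (down 3): focus=W path=3 depth=1 children=[] left=['H', 'V', 'T'] right=['Z'] parent=E
Step 2 (right): focus=Z path=4 depth=1 children=[] left=['H', 'V', 'T', 'W'] right=[] parent=E
Step 3 (up): focus=E path=root depth=0 children=['H', 'V', 'T', 'W', 'Z'] (at root)
Step 4 (down 2): focus=T path=2 depth=1 children=[] left=['H', 'V'] right=['W', 'Z'] parent=E

Answer: 2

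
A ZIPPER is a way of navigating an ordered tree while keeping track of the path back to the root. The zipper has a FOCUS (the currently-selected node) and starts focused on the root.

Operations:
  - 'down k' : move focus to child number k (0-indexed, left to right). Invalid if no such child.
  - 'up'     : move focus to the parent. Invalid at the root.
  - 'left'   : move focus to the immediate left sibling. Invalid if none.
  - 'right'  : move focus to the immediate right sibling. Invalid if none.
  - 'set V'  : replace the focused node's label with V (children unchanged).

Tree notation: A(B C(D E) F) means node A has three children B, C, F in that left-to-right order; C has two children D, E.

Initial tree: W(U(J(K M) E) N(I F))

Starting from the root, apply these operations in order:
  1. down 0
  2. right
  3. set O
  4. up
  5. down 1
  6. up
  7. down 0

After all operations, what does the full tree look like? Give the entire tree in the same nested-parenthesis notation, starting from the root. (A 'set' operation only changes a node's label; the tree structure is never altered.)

Step 1 (down 0): focus=U path=0 depth=1 children=['J', 'E'] left=[] right=['N'] parent=W
Step 2 (right): focus=N path=1 depth=1 children=['I', 'F'] left=['U'] right=[] parent=W
Step 3 (set O): focus=O path=1 depth=1 children=['I', 'F'] left=['U'] right=[] parent=W
Step 4 (up): focus=W path=root depth=0 children=['U', 'O'] (at root)
Step 5 (down 1): focus=O path=1 depth=1 children=['I', 'F'] left=['U'] right=[] parent=W
Step 6 (up): focus=W path=root depth=0 children=['U', 'O'] (at root)
Step 7 (down 0): focus=U path=0 depth=1 children=['J', 'E'] left=[] right=['O'] parent=W

Answer: W(U(J(K M) E) O(I F))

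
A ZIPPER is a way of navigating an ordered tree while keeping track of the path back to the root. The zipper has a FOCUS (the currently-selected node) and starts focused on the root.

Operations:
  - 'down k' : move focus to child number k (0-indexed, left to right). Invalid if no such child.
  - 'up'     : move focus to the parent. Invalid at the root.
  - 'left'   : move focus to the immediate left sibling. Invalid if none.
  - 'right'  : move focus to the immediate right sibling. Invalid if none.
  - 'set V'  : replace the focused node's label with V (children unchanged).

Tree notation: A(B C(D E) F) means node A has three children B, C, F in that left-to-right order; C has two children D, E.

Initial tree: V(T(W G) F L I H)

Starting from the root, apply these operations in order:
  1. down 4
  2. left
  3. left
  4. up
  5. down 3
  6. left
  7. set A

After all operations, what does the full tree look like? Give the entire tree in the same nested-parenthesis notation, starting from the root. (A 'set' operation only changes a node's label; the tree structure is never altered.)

Step 1 (down 4): focus=H path=4 depth=1 children=[] left=['T', 'F', 'L', 'I'] right=[] parent=V
Step 2 (left): focus=I path=3 depth=1 children=[] left=['T', 'F', 'L'] right=['H'] parent=V
Step 3 (left): focus=L path=2 depth=1 children=[] left=['T', 'F'] right=['I', 'H'] parent=V
Step 4 (up): focus=V path=root depth=0 children=['T', 'F', 'L', 'I', 'H'] (at root)
Step 5 (down 3): focus=I path=3 depth=1 children=[] left=['T', 'F', 'L'] right=['H'] parent=V
Step 6 (left): focus=L path=2 depth=1 children=[] left=['T', 'F'] right=['I', 'H'] parent=V
Step 7 (set A): focus=A path=2 depth=1 children=[] left=['T', 'F'] right=['I', 'H'] parent=V

Answer: V(T(W G) F A I H)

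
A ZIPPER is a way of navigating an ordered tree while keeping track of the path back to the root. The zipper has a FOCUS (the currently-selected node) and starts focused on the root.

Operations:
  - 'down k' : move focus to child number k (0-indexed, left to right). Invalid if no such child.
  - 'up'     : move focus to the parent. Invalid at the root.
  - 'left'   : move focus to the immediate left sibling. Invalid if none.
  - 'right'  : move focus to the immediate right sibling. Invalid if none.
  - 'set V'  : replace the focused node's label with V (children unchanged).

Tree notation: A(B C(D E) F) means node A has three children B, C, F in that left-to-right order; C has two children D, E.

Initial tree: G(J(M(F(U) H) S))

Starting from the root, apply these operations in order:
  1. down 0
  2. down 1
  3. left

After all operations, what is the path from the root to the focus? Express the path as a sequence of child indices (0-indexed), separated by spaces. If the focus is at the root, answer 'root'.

Answer: 0 0

Derivation:
Step 1 (down 0): focus=J path=0 depth=1 children=['M', 'S'] left=[] right=[] parent=G
Step 2 (down 1): focus=S path=0/1 depth=2 children=[] left=['M'] right=[] parent=J
Step 3 (left): focus=M path=0/0 depth=2 children=['F', 'H'] left=[] right=['S'] parent=J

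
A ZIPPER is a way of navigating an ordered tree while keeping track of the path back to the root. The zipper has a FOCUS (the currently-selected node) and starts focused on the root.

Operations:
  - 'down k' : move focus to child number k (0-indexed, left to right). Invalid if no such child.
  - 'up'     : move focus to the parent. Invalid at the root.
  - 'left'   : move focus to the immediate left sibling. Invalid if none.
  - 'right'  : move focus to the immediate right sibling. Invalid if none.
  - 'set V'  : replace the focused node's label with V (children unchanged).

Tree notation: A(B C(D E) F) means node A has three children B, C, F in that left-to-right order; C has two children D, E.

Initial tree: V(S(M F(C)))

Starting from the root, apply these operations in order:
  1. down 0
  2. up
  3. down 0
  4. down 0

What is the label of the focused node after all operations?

Step 1 (down 0): focus=S path=0 depth=1 children=['M', 'F'] left=[] right=[] parent=V
Step 2 (up): focus=V path=root depth=0 children=['S'] (at root)
Step 3 (down 0): focus=S path=0 depth=1 children=['M', 'F'] left=[] right=[] parent=V
Step 4 (down 0): focus=M path=0/0 depth=2 children=[] left=[] right=['F'] parent=S

Answer: M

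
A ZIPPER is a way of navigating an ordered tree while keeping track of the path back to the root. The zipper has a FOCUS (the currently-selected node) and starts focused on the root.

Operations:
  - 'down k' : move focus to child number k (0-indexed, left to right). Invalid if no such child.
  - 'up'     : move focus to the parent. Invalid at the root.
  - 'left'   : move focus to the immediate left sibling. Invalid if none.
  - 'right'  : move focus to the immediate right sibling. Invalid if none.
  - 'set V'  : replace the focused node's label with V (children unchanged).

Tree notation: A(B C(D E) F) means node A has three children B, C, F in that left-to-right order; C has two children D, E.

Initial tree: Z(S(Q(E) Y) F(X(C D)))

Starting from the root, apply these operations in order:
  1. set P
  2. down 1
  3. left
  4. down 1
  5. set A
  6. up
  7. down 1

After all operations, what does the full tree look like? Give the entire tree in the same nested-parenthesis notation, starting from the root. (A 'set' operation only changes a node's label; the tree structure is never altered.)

Answer: P(S(Q(E) A) F(X(C D)))

Derivation:
Step 1 (set P): focus=P path=root depth=0 children=['S', 'F'] (at root)
Step 2 (down 1): focus=F path=1 depth=1 children=['X'] left=['S'] right=[] parent=P
Step 3 (left): focus=S path=0 depth=1 children=['Q', 'Y'] left=[] right=['F'] parent=P
Step 4 (down 1): focus=Y path=0/1 depth=2 children=[] left=['Q'] right=[] parent=S
Step 5 (set A): focus=A path=0/1 depth=2 children=[] left=['Q'] right=[] parent=S
Step 6 (up): focus=S path=0 depth=1 children=['Q', 'A'] left=[] right=['F'] parent=P
Step 7 (down 1): focus=A path=0/1 depth=2 children=[] left=['Q'] right=[] parent=S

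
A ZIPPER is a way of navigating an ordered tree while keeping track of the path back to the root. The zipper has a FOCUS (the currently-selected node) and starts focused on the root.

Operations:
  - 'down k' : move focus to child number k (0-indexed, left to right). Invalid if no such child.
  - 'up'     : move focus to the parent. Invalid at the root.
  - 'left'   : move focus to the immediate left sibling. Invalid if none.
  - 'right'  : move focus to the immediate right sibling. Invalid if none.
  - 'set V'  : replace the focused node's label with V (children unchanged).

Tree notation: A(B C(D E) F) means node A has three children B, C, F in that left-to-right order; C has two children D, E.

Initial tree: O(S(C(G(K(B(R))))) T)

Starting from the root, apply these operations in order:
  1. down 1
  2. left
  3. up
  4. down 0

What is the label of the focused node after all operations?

Answer: S

Derivation:
Step 1 (down 1): focus=T path=1 depth=1 children=[] left=['S'] right=[] parent=O
Step 2 (left): focus=S path=0 depth=1 children=['C'] left=[] right=['T'] parent=O
Step 3 (up): focus=O path=root depth=0 children=['S', 'T'] (at root)
Step 4 (down 0): focus=S path=0 depth=1 children=['C'] left=[] right=['T'] parent=O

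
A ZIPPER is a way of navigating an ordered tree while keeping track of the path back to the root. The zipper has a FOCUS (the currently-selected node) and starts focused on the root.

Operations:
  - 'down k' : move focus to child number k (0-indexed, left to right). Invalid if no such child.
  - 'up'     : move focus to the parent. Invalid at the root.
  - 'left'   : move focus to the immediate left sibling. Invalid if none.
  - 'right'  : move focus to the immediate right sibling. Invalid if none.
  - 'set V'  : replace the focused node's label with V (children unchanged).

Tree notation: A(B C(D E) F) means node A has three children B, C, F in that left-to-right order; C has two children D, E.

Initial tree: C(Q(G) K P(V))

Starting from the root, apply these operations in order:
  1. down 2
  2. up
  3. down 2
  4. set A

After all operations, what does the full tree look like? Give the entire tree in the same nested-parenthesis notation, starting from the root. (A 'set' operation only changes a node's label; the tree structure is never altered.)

Answer: C(Q(G) K A(V))

Derivation:
Step 1 (down 2): focus=P path=2 depth=1 children=['V'] left=['Q', 'K'] right=[] parent=C
Step 2 (up): focus=C path=root depth=0 children=['Q', 'K', 'P'] (at root)
Step 3 (down 2): focus=P path=2 depth=1 children=['V'] left=['Q', 'K'] right=[] parent=C
Step 4 (set A): focus=A path=2 depth=1 children=['V'] left=['Q', 'K'] right=[] parent=C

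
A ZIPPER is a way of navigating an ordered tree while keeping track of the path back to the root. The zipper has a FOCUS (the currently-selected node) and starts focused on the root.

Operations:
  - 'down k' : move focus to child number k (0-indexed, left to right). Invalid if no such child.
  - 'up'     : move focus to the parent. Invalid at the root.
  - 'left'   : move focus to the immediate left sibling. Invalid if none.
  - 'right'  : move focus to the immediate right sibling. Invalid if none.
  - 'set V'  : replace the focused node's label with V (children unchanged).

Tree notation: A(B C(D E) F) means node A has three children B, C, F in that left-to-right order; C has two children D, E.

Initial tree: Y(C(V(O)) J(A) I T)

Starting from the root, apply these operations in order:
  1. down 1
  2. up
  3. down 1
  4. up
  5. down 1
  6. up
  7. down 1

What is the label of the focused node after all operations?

Answer: J

Derivation:
Step 1 (down 1): focus=J path=1 depth=1 children=['A'] left=['C'] right=['I', 'T'] parent=Y
Step 2 (up): focus=Y path=root depth=0 children=['C', 'J', 'I', 'T'] (at root)
Step 3 (down 1): focus=J path=1 depth=1 children=['A'] left=['C'] right=['I', 'T'] parent=Y
Step 4 (up): focus=Y path=root depth=0 children=['C', 'J', 'I', 'T'] (at root)
Step 5 (down 1): focus=J path=1 depth=1 children=['A'] left=['C'] right=['I', 'T'] parent=Y
Step 6 (up): focus=Y path=root depth=0 children=['C', 'J', 'I', 'T'] (at root)
Step 7 (down 1): focus=J path=1 depth=1 children=['A'] left=['C'] right=['I', 'T'] parent=Y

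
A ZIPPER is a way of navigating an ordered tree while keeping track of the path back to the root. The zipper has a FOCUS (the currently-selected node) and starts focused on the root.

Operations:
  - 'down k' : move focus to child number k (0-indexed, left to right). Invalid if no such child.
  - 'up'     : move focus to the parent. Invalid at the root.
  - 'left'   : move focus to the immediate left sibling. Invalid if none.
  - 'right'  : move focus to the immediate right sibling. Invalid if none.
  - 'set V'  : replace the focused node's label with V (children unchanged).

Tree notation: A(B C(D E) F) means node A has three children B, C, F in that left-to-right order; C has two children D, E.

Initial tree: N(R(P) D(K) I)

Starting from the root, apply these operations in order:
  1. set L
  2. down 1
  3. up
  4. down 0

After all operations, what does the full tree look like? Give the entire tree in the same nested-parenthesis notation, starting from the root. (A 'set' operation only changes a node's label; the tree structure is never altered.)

Answer: L(R(P) D(K) I)

Derivation:
Step 1 (set L): focus=L path=root depth=0 children=['R', 'D', 'I'] (at root)
Step 2 (down 1): focus=D path=1 depth=1 children=['K'] left=['R'] right=['I'] parent=L
Step 3 (up): focus=L path=root depth=0 children=['R', 'D', 'I'] (at root)
Step 4 (down 0): focus=R path=0 depth=1 children=['P'] left=[] right=['D', 'I'] parent=L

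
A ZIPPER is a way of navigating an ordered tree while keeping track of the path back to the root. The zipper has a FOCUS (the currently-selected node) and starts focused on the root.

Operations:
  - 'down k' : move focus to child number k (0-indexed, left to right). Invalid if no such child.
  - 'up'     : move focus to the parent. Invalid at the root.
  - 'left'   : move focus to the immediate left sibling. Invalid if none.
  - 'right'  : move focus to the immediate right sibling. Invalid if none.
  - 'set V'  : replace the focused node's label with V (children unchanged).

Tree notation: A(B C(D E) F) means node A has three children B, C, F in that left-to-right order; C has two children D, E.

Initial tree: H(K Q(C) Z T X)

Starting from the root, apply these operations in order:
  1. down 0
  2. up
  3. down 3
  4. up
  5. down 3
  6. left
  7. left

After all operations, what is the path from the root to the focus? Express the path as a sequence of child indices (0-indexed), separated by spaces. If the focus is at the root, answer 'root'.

Step 1 (down 0): focus=K path=0 depth=1 children=[] left=[] right=['Q', 'Z', 'T', 'X'] parent=H
Step 2 (up): focus=H path=root depth=0 children=['K', 'Q', 'Z', 'T', 'X'] (at root)
Step 3 (down 3): focus=T path=3 depth=1 children=[] left=['K', 'Q', 'Z'] right=['X'] parent=H
Step 4 (up): focus=H path=root depth=0 children=['K', 'Q', 'Z', 'T', 'X'] (at root)
Step 5 (down 3): focus=T path=3 depth=1 children=[] left=['K', 'Q', 'Z'] right=['X'] parent=H
Step 6 (left): focus=Z path=2 depth=1 children=[] left=['K', 'Q'] right=['T', 'X'] parent=H
Step 7 (left): focus=Q path=1 depth=1 children=['C'] left=['K'] right=['Z', 'T', 'X'] parent=H

Answer: 1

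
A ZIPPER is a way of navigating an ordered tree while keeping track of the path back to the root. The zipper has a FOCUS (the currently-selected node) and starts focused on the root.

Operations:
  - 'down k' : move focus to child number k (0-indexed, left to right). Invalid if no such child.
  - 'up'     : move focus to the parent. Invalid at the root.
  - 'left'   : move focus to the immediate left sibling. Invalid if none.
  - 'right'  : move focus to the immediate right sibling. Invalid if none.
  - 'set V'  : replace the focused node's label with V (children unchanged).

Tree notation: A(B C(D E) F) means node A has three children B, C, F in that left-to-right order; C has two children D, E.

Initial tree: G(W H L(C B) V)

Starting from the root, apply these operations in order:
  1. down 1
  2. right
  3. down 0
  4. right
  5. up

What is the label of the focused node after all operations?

Answer: L

Derivation:
Step 1 (down 1): focus=H path=1 depth=1 children=[] left=['W'] right=['L', 'V'] parent=G
Step 2 (right): focus=L path=2 depth=1 children=['C', 'B'] left=['W', 'H'] right=['V'] parent=G
Step 3 (down 0): focus=C path=2/0 depth=2 children=[] left=[] right=['B'] parent=L
Step 4 (right): focus=B path=2/1 depth=2 children=[] left=['C'] right=[] parent=L
Step 5 (up): focus=L path=2 depth=1 children=['C', 'B'] left=['W', 'H'] right=['V'] parent=G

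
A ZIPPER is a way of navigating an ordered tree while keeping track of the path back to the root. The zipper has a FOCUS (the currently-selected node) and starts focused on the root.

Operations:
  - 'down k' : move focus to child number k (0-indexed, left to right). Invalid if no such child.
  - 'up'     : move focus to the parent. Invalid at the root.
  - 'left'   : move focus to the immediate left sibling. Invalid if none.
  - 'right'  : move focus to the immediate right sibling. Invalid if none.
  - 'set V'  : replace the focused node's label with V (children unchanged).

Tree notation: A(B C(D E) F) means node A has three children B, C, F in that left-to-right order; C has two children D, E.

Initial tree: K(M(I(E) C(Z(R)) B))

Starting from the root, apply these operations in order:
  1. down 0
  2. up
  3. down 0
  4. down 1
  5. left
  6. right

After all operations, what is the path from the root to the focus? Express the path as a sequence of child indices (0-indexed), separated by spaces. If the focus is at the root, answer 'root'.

Step 1 (down 0): focus=M path=0 depth=1 children=['I', 'C', 'B'] left=[] right=[] parent=K
Step 2 (up): focus=K path=root depth=0 children=['M'] (at root)
Step 3 (down 0): focus=M path=0 depth=1 children=['I', 'C', 'B'] left=[] right=[] parent=K
Step 4 (down 1): focus=C path=0/1 depth=2 children=['Z'] left=['I'] right=['B'] parent=M
Step 5 (left): focus=I path=0/0 depth=2 children=['E'] left=[] right=['C', 'B'] parent=M
Step 6 (right): focus=C path=0/1 depth=2 children=['Z'] left=['I'] right=['B'] parent=M

Answer: 0 1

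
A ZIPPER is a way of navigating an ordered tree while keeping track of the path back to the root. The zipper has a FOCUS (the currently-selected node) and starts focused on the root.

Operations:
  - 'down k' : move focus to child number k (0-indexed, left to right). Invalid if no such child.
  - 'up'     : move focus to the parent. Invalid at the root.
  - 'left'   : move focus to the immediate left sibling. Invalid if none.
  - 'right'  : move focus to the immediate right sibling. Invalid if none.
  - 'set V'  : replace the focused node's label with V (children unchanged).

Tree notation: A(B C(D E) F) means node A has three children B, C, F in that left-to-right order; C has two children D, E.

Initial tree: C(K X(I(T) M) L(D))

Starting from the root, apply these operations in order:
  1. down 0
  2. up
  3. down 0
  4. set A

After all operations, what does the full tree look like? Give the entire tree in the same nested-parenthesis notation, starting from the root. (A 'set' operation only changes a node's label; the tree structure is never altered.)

Step 1 (down 0): focus=K path=0 depth=1 children=[] left=[] right=['X', 'L'] parent=C
Step 2 (up): focus=C path=root depth=0 children=['K', 'X', 'L'] (at root)
Step 3 (down 0): focus=K path=0 depth=1 children=[] left=[] right=['X', 'L'] parent=C
Step 4 (set A): focus=A path=0 depth=1 children=[] left=[] right=['X', 'L'] parent=C

Answer: C(A X(I(T) M) L(D))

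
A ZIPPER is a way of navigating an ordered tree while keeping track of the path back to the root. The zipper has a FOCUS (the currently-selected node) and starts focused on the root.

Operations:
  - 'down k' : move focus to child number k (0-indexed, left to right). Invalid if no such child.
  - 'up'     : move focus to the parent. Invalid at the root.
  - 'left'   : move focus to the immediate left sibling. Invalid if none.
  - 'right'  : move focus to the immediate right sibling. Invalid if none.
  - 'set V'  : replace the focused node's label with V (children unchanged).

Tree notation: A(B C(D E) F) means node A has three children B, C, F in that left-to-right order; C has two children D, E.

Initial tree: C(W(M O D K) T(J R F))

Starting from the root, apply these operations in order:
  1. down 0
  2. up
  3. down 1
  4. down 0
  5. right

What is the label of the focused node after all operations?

Answer: R

Derivation:
Step 1 (down 0): focus=W path=0 depth=1 children=['M', 'O', 'D', 'K'] left=[] right=['T'] parent=C
Step 2 (up): focus=C path=root depth=0 children=['W', 'T'] (at root)
Step 3 (down 1): focus=T path=1 depth=1 children=['J', 'R', 'F'] left=['W'] right=[] parent=C
Step 4 (down 0): focus=J path=1/0 depth=2 children=[] left=[] right=['R', 'F'] parent=T
Step 5 (right): focus=R path=1/1 depth=2 children=[] left=['J'] right=['F'] parent=T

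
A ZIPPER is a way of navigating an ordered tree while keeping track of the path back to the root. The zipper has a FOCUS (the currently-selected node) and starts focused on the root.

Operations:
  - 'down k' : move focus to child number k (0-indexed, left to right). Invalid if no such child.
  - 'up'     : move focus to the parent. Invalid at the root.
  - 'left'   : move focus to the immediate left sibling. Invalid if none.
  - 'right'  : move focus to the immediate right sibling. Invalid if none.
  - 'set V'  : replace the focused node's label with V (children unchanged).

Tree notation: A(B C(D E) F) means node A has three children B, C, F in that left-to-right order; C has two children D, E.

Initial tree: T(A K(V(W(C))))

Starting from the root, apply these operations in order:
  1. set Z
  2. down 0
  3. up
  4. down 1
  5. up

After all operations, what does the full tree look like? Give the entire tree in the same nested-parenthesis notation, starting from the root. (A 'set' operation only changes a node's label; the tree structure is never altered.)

Step 1 (set Z): focus=Z path=root depth=0 children=['A', 'K'] (at root)
Step 2 (down 0): focus=A path=0 depth=1 children=[] left=[] right=['K'] parent=Z
Step 3 (up): focus=Z path=root depth=0 children=['A', 'K'] (at root)
Step 4 (down 1): focus=K path=1 depth=1 children=['V'] left=['A'] right=[] parent=Z
Step 5 (up): focus=Z path=root depth=0 children=['A', 'K'] (at root)

Answer: Z(A K(V(W(C))))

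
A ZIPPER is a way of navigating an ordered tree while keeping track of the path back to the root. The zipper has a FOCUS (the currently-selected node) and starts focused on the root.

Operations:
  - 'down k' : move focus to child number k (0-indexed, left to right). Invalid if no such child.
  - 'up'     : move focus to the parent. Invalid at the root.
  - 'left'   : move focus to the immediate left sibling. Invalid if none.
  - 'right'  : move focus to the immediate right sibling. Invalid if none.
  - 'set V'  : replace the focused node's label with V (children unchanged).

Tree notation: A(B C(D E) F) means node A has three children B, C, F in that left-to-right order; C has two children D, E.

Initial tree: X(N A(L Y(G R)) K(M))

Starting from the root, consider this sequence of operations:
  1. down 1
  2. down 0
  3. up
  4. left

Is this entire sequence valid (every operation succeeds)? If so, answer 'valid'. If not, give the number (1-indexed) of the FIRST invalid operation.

Answer: valid

Derivation:
Step 1 (down 1): focus=A path=1 depth=1 children=['L', 'Y'] left=['N'] right=['K'] parent=X
Step 2 (down 0): focus=L path=1/0 depth=2 children=[] left=[] right=['Y'] parent=A
Step 3 (up): focus=A path=1 depth=1 children=['L', 'Y'] left=['N'] right=['K'] parent=X
Step 4 (left): focus=N path=0 depth=1 children=[] left=[] right=['A', 'K'] parent=X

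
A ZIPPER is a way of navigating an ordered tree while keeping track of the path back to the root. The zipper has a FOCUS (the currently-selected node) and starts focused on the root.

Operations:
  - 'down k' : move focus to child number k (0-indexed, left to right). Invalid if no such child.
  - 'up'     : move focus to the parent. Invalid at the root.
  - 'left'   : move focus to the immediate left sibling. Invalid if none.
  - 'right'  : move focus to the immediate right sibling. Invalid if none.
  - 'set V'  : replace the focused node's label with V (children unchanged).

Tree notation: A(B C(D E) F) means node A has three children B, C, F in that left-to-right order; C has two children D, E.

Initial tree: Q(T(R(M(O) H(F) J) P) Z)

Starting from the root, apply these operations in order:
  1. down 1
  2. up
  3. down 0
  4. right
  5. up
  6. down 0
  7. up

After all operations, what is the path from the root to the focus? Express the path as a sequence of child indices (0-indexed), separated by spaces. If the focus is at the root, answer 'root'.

Step 1 (down 1): focus=Z path=1 depth=1 children=[] left=['T'] right=[] parent=Q
Step 2 (up): focus=Q path=root depth=0 children=['T', 'Z'] (at root)
Step 3 (down 0): focus=T path=0 depth=1 children=['R', 'P'] left=[] right=['Z'] parent=Q
Step 4 (right): focus=Z path=1 depth=1 children=[] left=['T'] right=[] parent=Q
Step 5 (up): focus=Q path=root depth=0 children=['T', 'Z'] (at root)
Step 6 (down 0): focus=T path=0 depth=1 children=['R', 'P'] left=[] right=['Z'] parent=Q
Step 7 (up): focus=Q path=root depth=0 children=['T', 'Z'] (at root)

Answer: root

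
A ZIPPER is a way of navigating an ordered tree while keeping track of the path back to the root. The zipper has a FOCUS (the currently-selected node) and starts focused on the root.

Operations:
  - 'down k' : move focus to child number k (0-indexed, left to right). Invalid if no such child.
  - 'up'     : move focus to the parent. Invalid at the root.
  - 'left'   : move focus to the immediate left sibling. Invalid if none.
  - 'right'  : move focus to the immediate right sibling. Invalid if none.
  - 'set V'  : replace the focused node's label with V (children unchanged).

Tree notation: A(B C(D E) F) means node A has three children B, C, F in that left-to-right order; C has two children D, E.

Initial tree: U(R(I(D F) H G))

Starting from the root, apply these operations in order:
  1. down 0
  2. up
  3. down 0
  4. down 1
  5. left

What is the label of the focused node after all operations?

Answer: I

Derivation:
Step 1 (down 0): focus=R path=0 depth=1 children=['I', 'H', 'G'] left=[] right=[] parent=U
Step 2 (up): focus=U path=root depth=0 children=['R'] (at root)
Step 3 (down 0): focus=R path=0 depth=1 children=['I', 'H', 'G'] left=[] right=[] parent=U
Step 4 (down 1): focus=H path=0/1 depth=2 children=[] left=['I'] right=['G'] parent=R
Step 5 (left): focus=I path=0/0 depth=2 children=['D', 'F'] left=[] right=['H', 'G'] parent=R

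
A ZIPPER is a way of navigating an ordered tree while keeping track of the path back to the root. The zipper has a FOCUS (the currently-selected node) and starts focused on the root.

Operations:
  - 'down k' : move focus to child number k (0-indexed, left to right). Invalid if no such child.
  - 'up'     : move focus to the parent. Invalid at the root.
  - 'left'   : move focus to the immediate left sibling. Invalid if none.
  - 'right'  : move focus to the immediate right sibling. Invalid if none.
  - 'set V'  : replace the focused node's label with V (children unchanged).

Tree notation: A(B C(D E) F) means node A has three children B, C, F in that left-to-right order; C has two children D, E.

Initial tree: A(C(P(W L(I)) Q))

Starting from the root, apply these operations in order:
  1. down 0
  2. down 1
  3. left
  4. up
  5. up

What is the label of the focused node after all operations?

Answer: A

Derivation:
Step 1 (down 0): focus=C path=0 depth=1 children=['P', 'Q'] left=[] right=[] parent=A
Step 2 (down 1): focus=Q path=0/1 depth=2 children=[] left=['P'] right=[] parent=C
Step 3 (left): focus=P path=0/0 depth=2 children=['W', 'L'] left=[] right=['Q'] parent=C
Step 4 (up): focus=C path=0 depth=1 children=['P', 'Q'] left=[] right=[] parent=A
Step 5 (up): focus=A path=root depth=0 children=['C'] (at root)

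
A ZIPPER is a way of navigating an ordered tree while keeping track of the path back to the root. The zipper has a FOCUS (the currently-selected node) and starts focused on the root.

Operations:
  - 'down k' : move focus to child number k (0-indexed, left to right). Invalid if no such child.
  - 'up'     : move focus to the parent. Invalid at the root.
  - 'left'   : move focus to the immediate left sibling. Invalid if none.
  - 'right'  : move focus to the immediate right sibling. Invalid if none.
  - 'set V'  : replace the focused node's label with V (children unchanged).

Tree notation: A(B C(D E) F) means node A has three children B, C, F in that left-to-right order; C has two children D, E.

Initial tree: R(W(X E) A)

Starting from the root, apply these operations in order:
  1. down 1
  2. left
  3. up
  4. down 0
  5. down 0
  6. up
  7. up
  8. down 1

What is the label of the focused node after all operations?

Step 1 (down 1): focus=A path=1 depth=1 children=[] left=['W'] right=[] parent=R
Step 2 (left): focus=W path=0 depth=1 children=['X', 'E'] left=[] right=['A'] parent=R
Step 3 (up): focus=R path=root depth=0 children=['W', 'A'] (at root)
Step 4 (down 0): focus=W path=0 depth=1 children=['X', 'E'] left=[] right=['A'] parent=R
Step 5 (down 0): focus=X path=0/0 depth=2 children=[] left=[] right=['E'] parent=W
Step 6 (up): focus=W path=0 depth=1 children=['X', 'E'] left=[] right=['A'] parent=R
Step 7 (up): focus=R path=root depth=0 children=['W', 'A'] (at root)
Step 8 (down 1): focus=A path=1 depth=1 children=[] left=['W'] right=[] parent=R

Answer: A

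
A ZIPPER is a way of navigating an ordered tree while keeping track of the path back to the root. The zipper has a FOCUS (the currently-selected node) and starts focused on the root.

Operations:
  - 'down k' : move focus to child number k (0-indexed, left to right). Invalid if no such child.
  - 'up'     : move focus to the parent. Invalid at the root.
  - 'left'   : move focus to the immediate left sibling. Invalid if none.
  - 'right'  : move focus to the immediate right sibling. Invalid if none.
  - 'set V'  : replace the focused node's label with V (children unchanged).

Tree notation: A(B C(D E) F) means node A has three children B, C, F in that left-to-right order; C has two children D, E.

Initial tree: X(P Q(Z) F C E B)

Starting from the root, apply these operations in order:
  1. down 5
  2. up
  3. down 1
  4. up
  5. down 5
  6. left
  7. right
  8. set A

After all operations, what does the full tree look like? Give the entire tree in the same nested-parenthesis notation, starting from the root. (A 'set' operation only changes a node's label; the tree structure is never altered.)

Step 1 (down 5): focus=B path=5 depth=1 children=[] left=['P', 'Q', 'F', 'C', 'E'] right=[] parent=X
Step 2 (up): focus=X path=root depth=0 children=['P', 'Q', 'F', 'C', 'E', 'B'] (at root)
Step 3 (down 1): focus=Q path=1 depth=1 children=['Z'] left=['P'] right=['F', 'C', 'E', 'B'] parent=X
Step 4 (up): focus=X path=root depth=0 children=['P', 'Q', 'F', 'C', 'E', 'B'] (at root)
Step 5 (down 5): focus=B path=5 depth=1 children=[] left=['P', 'Q', 'F', 'C', 'E'] right=[] parent=X
Step 6 (left): focus=E path=4 depth=1 children=[] left=['P', 'Q', 'F', 'C'] right=['B'] parent=X
Step 7 (right): focus=B path=5 depth=1 children=[] left=['P', 'Q', 'F', 'C', 'E'] right=[] parent=X
Step 8 (set A): focus=A path=5 depth=1 children=[] left=['P', 'Q', 'F', 'C', 'E'] right=[] parent=X

Answer: X(P Q(Z) F C E A)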